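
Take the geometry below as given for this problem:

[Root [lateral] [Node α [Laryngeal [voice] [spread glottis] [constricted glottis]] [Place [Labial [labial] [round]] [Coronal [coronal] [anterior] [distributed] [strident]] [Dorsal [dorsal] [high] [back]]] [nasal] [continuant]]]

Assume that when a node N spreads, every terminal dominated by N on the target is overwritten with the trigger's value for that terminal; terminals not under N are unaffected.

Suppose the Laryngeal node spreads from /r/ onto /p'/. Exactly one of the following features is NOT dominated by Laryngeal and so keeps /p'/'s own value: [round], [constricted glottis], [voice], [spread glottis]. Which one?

Under this geometry, Laryngeal contains [voice], [spread glottis], [constricted glottis].
[voice], [constricted glottis], [spread glottis] all lie under Laryngeal, so they are overwritten when Laryngeal spreads.
But [round] is a dependent of Labial, outside Laryngeal; it is therefore untouched by the spreading.

[round]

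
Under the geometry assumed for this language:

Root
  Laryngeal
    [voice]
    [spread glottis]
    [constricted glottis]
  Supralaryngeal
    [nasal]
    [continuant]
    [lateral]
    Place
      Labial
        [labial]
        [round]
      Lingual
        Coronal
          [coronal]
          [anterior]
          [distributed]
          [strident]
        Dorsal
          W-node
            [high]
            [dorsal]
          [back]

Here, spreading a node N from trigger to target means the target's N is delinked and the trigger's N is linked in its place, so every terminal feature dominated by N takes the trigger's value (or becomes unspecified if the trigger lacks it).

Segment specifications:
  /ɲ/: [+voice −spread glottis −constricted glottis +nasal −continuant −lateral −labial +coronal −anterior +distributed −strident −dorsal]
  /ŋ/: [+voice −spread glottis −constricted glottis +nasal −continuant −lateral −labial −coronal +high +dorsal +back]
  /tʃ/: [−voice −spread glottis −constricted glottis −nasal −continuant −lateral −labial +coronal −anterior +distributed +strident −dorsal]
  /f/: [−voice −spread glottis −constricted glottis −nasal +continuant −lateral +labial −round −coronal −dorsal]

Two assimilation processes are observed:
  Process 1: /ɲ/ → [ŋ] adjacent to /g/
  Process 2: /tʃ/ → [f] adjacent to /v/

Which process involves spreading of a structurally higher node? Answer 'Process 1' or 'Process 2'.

Process 2

Process 1 alters [coronal], [anterior], [distributed], [strident], [dorsal], [high], [back]; the lowest common ancestor is Lingual (depth 3 from Root).
Process 2: the features that change are [continuant], [labial], [round], [coronal], [anterior], [distributed], [strident]; the minimal node is Supralaryngeal (depth 1).
Supralaryngeal is closer to Root than Lingual, so Process 2 spreads the higher node.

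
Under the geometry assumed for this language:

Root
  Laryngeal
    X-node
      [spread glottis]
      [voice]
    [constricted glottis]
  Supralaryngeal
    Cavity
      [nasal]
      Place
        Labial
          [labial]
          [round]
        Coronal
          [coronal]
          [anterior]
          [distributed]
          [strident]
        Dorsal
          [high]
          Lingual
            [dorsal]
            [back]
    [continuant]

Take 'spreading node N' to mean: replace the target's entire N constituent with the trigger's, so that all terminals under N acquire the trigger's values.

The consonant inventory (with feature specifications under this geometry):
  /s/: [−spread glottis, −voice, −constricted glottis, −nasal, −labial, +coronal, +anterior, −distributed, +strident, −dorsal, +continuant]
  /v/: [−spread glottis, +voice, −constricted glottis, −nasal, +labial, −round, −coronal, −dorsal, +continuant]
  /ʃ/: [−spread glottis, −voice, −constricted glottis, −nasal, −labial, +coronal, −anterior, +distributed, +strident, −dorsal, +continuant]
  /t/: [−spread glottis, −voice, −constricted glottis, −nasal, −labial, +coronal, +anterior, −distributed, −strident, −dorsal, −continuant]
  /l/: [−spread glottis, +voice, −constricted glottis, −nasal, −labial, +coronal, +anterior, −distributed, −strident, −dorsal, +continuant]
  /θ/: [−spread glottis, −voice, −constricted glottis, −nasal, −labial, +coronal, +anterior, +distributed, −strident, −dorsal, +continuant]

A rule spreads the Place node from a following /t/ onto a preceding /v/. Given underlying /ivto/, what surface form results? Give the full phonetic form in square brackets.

[ilto]

Terminals under Place in this geometry: [labial], [round], [coronal], [anterior], [distributed], [strident], [high], [dorsal], [back].
The target acquires /t/'s values for everything under Place — [−labial], [+coronal], [+anterior], [−distributed], [−strident], [−dorsal] — while keeping its own [spread glottis], [voice], [constricted glottis], ….
Among the inventory, only /l/ has exactly this specification, giving the surface form [ilto].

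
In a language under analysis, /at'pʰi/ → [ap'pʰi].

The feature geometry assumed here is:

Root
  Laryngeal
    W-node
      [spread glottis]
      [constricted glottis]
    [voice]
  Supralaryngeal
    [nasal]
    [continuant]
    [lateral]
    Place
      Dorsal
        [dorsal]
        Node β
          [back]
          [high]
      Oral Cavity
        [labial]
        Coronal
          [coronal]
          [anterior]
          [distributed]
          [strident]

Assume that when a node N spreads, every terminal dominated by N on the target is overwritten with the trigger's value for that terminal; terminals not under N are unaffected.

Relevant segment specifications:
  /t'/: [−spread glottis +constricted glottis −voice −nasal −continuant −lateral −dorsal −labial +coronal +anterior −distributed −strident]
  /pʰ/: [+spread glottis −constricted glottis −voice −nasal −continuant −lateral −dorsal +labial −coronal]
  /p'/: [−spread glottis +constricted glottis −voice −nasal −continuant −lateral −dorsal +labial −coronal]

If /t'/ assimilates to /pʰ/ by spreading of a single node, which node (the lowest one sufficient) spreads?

Oral Cavity

Feature comparison: [labial], [coronal], [anterior], [distributed], [strident] differ between /t'/ and [p']; the remaining terminals match.
The smallest constituent containing every changed terminal is Oral Cavity — each of its daughters lacks at least one of the affected features.
If Oral Cavity spreads, every terminal under it takes /pʰ/'s value, producing [p'] as observed.
Features on which the two segments disagree outside Oral Cavity, such as [constricted glottis], [spread glottis], are unchanged — nothing dominating them spread, and Oral Cavity is the minimal sufficient constituent.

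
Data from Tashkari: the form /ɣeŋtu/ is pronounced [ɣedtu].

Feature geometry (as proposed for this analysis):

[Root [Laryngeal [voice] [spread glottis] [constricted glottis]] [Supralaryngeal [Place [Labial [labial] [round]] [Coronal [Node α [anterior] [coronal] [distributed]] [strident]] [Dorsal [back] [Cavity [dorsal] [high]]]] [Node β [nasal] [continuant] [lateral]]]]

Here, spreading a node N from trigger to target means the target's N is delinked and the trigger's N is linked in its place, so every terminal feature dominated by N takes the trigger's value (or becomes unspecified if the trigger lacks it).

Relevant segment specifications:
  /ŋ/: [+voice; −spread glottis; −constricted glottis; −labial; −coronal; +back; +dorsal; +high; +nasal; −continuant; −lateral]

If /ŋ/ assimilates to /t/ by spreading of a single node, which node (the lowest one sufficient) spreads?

/ŋ/ and [d] differ in [nasal], [coronal], [anterior], [distributed], [strident], [dorsal], [high], [back]; every other specified feature is identical.
These terminals are all dominated by Supralaryngeal, and no proper subconstituent of Supralaryngeal covers them all; Supralaryngeal is their lowest common ancestor.
Delinking /ŋ/'s Supralaryngeal and associating /t/'s Supralaryngeal gives precisely the feature bundle of [d].
Since [voice] is preserved even though /t/ disagrees there, no node above Supralaryngeal spread.

Supralaryngeal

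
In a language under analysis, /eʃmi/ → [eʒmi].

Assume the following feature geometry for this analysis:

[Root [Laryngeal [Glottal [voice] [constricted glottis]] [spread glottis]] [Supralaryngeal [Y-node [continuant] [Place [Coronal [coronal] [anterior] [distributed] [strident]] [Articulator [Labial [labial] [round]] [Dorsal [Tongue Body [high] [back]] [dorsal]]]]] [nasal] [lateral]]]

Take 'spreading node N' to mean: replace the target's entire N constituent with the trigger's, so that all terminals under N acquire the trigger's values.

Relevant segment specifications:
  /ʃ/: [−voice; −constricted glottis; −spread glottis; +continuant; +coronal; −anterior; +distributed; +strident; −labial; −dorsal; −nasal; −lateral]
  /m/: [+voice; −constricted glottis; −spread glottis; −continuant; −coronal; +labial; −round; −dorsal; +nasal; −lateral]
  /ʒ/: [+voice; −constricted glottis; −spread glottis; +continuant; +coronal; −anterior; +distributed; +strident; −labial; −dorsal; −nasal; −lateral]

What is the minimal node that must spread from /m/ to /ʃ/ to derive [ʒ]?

/ʃ/ and [ʒ] differ in [voice]; every other specified feature is identical.
With a single altered terminal, the smallest constituent that could spread is that terminal — [voice].
[nasal], [labial] stay as in /ʃ/ although /m/ differs there, so no node dominating them spread; among the remaining candidates [voice] is the lowest that derives the output.

[voice]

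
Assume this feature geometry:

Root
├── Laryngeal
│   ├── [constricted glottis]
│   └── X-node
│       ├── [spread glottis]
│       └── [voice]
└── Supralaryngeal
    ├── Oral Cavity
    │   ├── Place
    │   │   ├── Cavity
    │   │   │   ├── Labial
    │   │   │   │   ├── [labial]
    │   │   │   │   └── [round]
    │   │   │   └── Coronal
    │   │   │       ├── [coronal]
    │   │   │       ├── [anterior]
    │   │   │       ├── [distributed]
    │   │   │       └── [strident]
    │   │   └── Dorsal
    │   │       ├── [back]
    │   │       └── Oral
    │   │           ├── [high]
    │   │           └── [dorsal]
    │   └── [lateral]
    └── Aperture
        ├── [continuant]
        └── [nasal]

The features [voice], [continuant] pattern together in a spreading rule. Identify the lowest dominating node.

Root

[voice] is immediately dominated by X-node.
[continuant] is immediately dominated by Aperture.
These paths first converge at Root; no daughter of Root dominates all 2 features, so Root is the minimal constituent.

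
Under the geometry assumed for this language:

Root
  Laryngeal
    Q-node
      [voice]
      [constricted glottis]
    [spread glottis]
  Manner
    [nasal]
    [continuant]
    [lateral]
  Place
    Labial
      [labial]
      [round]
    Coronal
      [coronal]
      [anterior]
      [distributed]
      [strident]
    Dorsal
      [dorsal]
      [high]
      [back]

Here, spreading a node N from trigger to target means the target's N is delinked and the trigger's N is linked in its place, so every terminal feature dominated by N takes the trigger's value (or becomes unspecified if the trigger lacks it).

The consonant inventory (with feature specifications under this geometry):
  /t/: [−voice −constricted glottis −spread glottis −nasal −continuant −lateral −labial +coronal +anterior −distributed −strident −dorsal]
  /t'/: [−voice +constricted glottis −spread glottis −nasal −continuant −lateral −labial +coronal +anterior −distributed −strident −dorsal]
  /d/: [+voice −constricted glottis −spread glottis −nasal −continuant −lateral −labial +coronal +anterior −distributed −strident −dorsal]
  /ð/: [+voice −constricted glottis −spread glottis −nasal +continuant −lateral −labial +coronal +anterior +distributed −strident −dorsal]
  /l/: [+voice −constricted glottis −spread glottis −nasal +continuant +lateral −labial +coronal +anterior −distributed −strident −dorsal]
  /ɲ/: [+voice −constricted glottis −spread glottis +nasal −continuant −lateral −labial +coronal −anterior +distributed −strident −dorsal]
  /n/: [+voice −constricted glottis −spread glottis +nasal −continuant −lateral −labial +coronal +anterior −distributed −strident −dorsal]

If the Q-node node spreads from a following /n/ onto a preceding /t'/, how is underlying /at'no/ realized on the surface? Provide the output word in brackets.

Terminals under Q-node in this geometry: [voice], [constricted glottis].
After delinking /t'/'s Q-node and linking /n/'s, the affected terminals become [+voice], [−constricted glottis]; [spread glottis], [nasal], [continuant], … (outside Q-node) are retained from /t'/.
This feature bundle is that of [d], so /at'no/ surfaces as [adno].

[adno]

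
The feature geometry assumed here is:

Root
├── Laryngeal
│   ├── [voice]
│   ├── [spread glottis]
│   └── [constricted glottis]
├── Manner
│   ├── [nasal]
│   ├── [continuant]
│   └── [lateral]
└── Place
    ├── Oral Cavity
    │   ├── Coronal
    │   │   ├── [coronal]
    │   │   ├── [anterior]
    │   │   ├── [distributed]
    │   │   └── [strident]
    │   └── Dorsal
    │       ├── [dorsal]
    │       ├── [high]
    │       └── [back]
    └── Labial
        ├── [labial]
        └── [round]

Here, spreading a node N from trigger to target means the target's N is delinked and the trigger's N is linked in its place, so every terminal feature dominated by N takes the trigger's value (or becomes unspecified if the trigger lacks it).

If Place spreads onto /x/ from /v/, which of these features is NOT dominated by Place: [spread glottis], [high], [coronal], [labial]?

The terminals dominated by Place are [coronal], [anterior], [distributed], [strident], [dorsal], [high], [back], [labial], [round].
Spreading Place replaces [coronal], [high], [labial] with the trigger's values, since each sits inside the Place constituent.
But [spread glottis] is a dependent of Laryngeal, outside Place; it is therefore untouched by the spreading.

[spread glottis]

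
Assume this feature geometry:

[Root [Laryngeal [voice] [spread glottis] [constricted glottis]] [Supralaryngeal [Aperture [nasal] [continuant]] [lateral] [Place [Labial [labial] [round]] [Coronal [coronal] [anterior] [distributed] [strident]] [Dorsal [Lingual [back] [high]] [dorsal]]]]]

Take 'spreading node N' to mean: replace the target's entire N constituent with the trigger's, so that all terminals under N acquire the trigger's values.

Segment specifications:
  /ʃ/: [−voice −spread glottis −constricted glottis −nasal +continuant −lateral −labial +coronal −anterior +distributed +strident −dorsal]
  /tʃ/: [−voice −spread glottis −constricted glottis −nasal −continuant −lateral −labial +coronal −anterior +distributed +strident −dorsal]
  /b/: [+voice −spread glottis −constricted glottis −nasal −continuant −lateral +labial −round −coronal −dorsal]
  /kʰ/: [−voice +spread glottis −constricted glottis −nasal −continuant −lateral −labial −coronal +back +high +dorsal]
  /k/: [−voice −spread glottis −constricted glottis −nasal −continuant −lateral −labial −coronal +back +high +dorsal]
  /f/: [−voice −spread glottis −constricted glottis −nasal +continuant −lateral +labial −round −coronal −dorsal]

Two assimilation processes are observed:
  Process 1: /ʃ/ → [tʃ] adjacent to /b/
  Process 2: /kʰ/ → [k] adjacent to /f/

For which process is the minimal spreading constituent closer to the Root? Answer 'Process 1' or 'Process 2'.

Process 2

Process 1: the feature that changes is [continuant]; the minimal node is [continuant] (depth 3).
In Process 2, [spread glottis] changes, so the minimal spreading node is [spread glottis] at depth 2.
Depth 2 < depth 3; Process 2 involves the structurally higher constituent [spread glottis].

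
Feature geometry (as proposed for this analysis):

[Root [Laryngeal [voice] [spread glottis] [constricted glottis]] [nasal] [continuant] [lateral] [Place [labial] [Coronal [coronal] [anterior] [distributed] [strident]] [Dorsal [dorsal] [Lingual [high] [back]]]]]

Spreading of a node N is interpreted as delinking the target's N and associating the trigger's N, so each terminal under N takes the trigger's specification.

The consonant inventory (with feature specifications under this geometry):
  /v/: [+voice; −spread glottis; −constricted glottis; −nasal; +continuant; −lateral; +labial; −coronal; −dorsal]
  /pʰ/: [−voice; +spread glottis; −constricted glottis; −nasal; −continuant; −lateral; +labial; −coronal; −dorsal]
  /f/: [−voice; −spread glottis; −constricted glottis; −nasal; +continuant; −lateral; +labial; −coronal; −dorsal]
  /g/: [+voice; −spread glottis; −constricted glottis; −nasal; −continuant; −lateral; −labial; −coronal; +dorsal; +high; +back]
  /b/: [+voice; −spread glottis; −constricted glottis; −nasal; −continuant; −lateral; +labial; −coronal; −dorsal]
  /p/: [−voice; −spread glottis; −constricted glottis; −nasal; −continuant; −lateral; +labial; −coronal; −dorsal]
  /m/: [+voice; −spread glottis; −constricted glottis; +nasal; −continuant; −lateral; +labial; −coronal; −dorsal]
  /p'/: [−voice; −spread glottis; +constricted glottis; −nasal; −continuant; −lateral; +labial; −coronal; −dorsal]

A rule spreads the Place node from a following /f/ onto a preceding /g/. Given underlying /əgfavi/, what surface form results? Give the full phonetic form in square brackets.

[əbfavi]

Terminals under Place in this geometry: [labial], [coronal], [anterior], [distributed], [strident], [dorsal], [high], [back].
After delinking /g/'s Place and linking /f/'s, the affected terminals become [+labial], [−coronal], [−dorsal]; [voice], [spread glottis], [constricted glottis], … (outside Place) are retained from /g/.
The resulting bundle matches /b/ in the inventory; substituting it for /g/ gives [əbfavi].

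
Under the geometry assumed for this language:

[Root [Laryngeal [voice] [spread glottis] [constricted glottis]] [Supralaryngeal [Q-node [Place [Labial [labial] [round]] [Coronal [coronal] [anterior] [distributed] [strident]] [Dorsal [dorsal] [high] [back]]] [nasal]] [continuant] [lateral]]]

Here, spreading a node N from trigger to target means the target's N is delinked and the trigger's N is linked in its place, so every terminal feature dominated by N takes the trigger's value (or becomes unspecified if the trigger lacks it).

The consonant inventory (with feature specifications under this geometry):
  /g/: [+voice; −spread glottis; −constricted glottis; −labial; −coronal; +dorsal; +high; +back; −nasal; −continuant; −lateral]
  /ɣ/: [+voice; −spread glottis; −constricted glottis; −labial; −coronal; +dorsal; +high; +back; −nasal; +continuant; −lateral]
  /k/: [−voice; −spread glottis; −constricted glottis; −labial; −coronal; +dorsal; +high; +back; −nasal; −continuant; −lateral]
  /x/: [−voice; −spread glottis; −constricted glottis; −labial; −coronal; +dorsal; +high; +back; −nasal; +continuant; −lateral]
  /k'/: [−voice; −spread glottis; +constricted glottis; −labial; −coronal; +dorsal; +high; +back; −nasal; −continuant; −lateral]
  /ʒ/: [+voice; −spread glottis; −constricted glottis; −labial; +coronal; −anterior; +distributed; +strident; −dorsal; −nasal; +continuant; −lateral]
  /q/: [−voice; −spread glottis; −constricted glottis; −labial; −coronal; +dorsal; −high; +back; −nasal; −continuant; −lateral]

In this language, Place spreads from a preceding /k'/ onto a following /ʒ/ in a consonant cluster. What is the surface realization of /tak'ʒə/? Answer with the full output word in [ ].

Terminals under Place in this geometry: [labial], [round], [coronal], [anterior], [distributed], [strident], [dorsal], [high], [back].
Spreading Place from /k'/ onto /ʒ/ replaces those values with /k'/'s: [−labial], [−coronal], [+dorsal], [+high], [+back]. Features outside Place ([voice], [spread glottis], [constricted glottis], …) stay as in /ʒ/.
Among the inventory, only /ɣ/ has exactly this specification, giving the surface form [tak'ɣə].

[tak'ɣə]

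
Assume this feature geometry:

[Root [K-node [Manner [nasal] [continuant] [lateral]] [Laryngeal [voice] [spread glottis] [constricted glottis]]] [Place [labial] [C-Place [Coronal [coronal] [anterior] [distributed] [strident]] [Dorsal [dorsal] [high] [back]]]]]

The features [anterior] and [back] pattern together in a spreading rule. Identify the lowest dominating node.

C-Place

[anterior]: Root ▹ Place ▹ C-Place ▹ Coronal ▹ [anterior].
[back]: Root ▹ Place ▹ C-Place ▹ Dorsal ▹ [back].
The listed terminals split across distinct daughters of C-Place, so C-Place itself is the smallest node containing them all.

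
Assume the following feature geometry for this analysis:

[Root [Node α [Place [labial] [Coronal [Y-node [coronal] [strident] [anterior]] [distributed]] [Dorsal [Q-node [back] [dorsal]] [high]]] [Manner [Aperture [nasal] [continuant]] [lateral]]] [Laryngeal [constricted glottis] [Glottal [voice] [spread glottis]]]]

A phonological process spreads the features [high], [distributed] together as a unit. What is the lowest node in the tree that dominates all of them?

[high] is immediately dominated by Dorsal.
[distributed] is immediately dominated by Coronal.
Place is the lowest common ancestor — every listed feature sits under it, and no single subconstituent of Place covers them all.

Place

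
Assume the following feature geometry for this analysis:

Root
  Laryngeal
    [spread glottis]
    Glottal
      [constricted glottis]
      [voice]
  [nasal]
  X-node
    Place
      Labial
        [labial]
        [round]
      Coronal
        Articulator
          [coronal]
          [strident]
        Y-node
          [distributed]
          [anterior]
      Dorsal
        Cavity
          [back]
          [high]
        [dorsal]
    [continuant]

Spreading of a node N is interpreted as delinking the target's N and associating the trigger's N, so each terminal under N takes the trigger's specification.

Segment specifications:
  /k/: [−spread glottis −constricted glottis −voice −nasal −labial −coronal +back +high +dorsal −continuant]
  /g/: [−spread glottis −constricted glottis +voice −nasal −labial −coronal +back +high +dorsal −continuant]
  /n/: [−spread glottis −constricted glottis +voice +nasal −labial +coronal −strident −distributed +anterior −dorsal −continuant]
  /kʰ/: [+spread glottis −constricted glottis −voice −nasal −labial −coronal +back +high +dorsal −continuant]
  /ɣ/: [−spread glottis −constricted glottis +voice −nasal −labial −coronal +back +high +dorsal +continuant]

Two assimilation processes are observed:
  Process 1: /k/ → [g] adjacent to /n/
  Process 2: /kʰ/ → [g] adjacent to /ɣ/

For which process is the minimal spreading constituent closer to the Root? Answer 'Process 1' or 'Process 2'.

Process 1: the feature that changes is [voice]; the minimal node is [voice] (depth 3).
In Process 2, [voice], [spread glottis] change, so the minimal spreading node is Laryngeal at depth 1.
Laryngeal is closer to Root than [voice], so Process 2 spreads the higher node.

Process 2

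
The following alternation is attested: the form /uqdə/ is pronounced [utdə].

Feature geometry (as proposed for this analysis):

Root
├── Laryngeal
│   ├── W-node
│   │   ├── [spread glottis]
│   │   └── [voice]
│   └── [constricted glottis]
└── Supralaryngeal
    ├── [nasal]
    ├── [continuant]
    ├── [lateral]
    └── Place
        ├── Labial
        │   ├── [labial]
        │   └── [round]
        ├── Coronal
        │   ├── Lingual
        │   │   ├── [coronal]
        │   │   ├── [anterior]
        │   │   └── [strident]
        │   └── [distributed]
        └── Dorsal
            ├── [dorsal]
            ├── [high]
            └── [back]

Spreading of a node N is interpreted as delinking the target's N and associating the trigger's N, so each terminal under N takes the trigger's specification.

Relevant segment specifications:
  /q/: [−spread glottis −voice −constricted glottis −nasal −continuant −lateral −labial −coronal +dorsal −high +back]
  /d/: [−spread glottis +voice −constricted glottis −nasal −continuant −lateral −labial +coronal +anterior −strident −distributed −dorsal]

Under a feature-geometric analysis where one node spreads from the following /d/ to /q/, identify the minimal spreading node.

Comparing /q/ with its surface form [t], the features that change are [coronal], [anterior], [distributed], [strident], [dorsal], [high], [back].
These terminals are all dominated by Place, and no proper subconstituent of Place covers them all; Place is their lowest common ancestor.
If Place spreads, every terminal under it takes /d/'s value, producing [t] as observed.
[voice], a feature on which the two segments disagree outside Place, is unchanged — nothing dominating it spread, and Place is the minimal sufficient constituent.

Place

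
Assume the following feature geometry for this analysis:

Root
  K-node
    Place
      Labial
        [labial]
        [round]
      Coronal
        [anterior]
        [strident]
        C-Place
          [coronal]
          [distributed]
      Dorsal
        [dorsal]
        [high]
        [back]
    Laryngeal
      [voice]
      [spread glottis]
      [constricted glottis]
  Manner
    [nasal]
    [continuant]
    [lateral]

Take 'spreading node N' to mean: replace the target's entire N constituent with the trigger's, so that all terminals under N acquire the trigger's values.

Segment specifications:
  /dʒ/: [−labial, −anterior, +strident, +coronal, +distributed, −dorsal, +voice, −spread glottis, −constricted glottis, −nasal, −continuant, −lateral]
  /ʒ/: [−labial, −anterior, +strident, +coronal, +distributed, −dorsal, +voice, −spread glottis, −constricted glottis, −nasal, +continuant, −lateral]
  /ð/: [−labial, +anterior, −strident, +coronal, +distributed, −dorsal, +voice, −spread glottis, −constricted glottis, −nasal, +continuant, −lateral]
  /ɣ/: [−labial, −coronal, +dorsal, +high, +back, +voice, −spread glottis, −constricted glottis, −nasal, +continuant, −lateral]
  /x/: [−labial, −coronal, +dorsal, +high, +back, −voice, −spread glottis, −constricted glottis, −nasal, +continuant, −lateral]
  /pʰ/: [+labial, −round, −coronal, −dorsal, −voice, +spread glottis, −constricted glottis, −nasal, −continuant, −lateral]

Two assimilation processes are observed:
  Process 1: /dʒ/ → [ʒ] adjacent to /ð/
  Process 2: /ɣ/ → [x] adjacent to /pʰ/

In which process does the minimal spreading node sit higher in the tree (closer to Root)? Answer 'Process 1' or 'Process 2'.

Process 1

Process 1: the feature that changes is [continuant]; the minimal node is [continuant] (depth 2).
Process 2 alters [voice]; the lowest dominating node is [voice] (depth 3 from Root).
Depth 2 < depth 3; Process 1 involves the structurally higher constituent [continuant].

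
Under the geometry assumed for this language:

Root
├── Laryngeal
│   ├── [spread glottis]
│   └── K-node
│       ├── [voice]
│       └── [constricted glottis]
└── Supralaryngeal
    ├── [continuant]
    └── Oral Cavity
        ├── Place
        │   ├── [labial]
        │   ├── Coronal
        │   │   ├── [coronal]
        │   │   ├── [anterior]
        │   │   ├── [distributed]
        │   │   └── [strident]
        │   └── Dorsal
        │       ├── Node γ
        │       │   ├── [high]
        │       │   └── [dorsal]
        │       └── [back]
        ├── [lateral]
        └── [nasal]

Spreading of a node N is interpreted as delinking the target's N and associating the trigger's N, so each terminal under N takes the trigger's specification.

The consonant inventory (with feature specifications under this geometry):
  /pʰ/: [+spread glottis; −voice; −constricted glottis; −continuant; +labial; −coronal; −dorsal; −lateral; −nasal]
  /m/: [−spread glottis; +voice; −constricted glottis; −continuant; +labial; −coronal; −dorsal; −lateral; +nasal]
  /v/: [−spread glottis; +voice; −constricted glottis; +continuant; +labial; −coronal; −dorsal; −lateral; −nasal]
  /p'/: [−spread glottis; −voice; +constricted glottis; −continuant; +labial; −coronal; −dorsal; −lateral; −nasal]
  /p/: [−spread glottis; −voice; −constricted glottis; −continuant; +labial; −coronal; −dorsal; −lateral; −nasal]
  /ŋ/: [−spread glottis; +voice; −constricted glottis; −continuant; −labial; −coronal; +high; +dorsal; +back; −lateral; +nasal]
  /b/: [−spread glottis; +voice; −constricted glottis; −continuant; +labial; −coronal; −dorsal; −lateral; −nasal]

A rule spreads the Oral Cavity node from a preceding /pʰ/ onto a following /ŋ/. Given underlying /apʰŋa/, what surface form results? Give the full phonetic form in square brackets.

[apʰba]

The Oral Cavity node dominates the terminals [labial], [coronal], [anterior], [distributed], [strident], [high], [dorsal], [back], [lateral], [nasal].
The target acquires /pʰ/'s values for everything under Oral Cavity — [+labial], [−coronal], [−dorsal], [−lateral], [−nasal] — while keeping its own [spread glottis], [voice], [constricted glottis], ….
The resulting bundle matches /b/ in the inventory; substituting it for /ŋ/ gives [apʰba].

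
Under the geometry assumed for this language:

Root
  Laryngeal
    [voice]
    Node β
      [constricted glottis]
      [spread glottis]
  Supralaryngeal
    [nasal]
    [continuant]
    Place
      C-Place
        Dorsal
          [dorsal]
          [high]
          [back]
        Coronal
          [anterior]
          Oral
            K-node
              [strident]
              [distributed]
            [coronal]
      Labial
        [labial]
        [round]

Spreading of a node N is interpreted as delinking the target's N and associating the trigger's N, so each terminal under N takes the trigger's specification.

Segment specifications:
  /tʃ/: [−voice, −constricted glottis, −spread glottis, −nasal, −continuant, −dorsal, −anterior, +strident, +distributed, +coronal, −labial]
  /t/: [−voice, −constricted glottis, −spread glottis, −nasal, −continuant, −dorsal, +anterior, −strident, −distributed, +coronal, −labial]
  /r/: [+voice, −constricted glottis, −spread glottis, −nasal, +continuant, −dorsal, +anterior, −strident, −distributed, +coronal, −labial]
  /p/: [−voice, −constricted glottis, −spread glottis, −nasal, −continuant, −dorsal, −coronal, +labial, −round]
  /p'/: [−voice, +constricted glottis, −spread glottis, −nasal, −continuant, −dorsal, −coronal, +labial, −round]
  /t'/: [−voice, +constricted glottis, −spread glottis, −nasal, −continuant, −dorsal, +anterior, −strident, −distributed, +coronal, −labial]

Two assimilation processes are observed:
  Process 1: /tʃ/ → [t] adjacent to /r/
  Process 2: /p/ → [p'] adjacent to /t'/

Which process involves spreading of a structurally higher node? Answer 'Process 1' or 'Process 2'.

Process 2

Process 1: the features that change are [anterior], [distributed], [strident]; the minimal node is Coronal (depth 4).
In Process 2, [constricted glottis] changes, so the minimal spreading node is [constricted glottis] at depth 3.
Depth 3 < depth 4; Process 2 involves the structurally higher constituent [constricted glottis].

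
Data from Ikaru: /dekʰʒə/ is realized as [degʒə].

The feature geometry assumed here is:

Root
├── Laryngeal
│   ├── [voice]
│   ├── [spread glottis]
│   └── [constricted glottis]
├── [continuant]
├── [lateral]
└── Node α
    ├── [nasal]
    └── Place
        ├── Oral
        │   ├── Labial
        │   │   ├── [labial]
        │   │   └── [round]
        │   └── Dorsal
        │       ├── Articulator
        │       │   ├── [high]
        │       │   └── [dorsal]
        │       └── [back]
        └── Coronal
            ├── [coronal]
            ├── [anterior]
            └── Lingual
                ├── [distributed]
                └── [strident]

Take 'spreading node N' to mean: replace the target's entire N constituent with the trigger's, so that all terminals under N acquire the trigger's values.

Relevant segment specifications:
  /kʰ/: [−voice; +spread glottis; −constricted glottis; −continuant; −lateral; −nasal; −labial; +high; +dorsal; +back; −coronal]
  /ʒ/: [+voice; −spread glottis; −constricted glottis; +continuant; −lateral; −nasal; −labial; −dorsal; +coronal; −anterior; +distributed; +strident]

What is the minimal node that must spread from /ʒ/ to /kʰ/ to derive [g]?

Comparing /kʰ/ with its surface form [g], the features that change are [voice], [spread glottis].
The smallest constituent containing every changed terminal is Laryngeal — each of its daughters lacks at least one of the affected features.
If Laryngeal spreads, every terminal under it takes /ʒ/'s value, producing [g] as observed.
Since [dorsal], [coronal] are preserved even though /ʒ/ disagrees there, no node above Laryngeal spread.

Laryngeal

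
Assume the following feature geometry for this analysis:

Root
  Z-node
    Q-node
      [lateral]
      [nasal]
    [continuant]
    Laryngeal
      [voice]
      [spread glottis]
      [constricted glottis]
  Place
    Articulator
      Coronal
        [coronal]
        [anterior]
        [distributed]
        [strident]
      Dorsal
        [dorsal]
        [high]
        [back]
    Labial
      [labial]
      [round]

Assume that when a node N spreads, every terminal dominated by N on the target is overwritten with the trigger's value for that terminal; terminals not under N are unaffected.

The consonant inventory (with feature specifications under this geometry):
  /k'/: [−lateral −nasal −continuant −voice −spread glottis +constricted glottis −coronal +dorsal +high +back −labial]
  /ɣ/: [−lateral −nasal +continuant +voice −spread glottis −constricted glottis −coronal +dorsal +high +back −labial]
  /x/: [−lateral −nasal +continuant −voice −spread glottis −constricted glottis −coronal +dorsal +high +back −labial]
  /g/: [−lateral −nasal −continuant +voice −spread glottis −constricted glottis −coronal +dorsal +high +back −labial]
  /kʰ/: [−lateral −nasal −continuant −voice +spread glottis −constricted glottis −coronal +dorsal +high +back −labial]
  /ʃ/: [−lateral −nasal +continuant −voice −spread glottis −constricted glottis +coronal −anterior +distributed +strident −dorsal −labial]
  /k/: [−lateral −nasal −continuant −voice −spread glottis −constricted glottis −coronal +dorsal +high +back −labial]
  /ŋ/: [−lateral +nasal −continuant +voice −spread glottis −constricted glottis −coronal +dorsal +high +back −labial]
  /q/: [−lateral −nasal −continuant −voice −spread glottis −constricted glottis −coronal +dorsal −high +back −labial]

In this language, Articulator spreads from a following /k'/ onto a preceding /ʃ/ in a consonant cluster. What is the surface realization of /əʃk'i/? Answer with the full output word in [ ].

[əxk'i]

The Articulator node dominates the terminals [coronal], [anterior], [distributed], [strident], [dorsal], [high], [back].
The target acquires /k'/'s values for everything under Articulator — [−coronal], [+dorsal], [+high], [+back] — while keeping its own [lateral], [nasal], [continuant], ….
This feature bundle is that of [x], so /əʃk'i/ surfaces as [əxk'i].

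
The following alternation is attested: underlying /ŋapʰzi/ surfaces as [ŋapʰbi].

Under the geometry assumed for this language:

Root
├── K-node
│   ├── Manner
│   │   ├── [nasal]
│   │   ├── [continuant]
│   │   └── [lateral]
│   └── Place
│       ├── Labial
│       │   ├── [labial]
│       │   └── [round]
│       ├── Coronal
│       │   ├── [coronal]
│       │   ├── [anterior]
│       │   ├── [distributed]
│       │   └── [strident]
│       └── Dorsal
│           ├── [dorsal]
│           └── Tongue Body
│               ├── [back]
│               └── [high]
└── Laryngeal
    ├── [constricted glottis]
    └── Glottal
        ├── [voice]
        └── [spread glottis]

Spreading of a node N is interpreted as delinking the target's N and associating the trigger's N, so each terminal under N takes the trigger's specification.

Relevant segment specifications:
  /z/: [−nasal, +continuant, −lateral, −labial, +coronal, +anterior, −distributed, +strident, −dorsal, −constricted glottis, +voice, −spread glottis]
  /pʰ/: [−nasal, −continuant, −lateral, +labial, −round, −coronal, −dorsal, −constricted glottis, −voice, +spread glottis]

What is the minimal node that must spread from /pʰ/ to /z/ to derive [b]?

K-node

Feature comparison: [continuant], [labial], [round], [coronal], [anterior], [distributed], [strident] differ between /z/ and [b]; the remaining terminals match.
These terminals are all dominated by K-node, and no proper subconstituent of K-node covers them all; K-node is their lowest common ancestor.
Spreading K-node from /pʰ/ overwrites each of those terminals with /pʰ/'s values, yielding exactly [b].
[spread glottis], [voice] — on which /pʰ/ differs from /z/ — are unchanged, so Root cannot have spread; the constituent is no larger than K-node.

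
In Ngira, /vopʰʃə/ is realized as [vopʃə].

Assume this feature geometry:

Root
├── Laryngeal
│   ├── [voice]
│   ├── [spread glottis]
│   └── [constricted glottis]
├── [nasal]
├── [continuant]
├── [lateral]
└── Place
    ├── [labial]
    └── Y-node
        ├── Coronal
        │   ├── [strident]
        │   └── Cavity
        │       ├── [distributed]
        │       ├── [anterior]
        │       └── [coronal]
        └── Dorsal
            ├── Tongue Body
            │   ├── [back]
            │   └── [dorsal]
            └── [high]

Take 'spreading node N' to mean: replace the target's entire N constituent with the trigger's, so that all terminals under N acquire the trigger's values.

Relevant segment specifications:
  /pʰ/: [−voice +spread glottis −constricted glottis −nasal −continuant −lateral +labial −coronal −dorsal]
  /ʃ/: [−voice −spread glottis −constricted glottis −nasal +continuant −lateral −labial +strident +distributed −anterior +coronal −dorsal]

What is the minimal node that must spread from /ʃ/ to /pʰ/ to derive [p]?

/pʰ/ and [p] differ in [spread glottis]; every other specified feature is identical.
With a single altered terminal, the smallest constituent that could spread is that terminal — [spread glottis].
Features on which the two segments disagree outside [spread glottis], such as [labial], [coronal], are unchanged — nothing dominating them spread, and [spread glottis] is the minimal sufficient constituent.

[spread glottis]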